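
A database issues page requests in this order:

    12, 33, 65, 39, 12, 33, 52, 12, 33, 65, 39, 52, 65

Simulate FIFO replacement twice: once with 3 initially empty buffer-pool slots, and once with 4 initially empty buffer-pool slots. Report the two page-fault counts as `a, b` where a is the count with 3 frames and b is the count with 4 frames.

3 frames: F F F F F F F . . F F . . → 9 faults.
4 frames: F F F F . . F F F F F F . → 10 faults.
10 > 9: adding a frame increased faults — Belady's anomaly.

9, 10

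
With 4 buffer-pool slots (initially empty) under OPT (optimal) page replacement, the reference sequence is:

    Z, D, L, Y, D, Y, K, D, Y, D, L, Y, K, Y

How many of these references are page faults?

5

Z: fault, frames [Z]
D: fault, frames [Z, D]
L: fault, frames [Z, D, L]
Y: fault, frames [Z, D, L, Y]
D: hit
Y: hit
K: fault, evict Z, frames [D, L, Y, K]
D: hit
Y: hit
D: hit
L: hit
Y: hit
K: hit
Y: hit
Page faults: 5.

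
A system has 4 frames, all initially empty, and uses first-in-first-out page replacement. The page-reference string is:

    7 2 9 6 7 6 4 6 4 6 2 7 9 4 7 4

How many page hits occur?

7 -> miss, frames [7]
2 -> miss, frames [7, 2]
9 -> miss, frames [7, 2, 9]
6 -> miss, frames [7, 2, 9, 6]
7 -> hit
6 -> hit
4 -> miss, evict 7, frames [2, 9, 6, 4]
6 -> hit
4 -> hit
6 -> hit
2 -> hit
7 -> miss, evict 2, frames [9, 6, 4, 7]
9 -> hit
4 -> hit
7 -> hit
4 -> hit
Hits: 10.

10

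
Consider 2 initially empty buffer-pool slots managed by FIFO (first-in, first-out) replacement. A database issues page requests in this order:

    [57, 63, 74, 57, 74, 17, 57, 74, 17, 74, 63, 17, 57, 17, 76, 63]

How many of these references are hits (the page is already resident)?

5

57 → miss, frames (57)
63 → miss, frames (57 63)
74 → miss, evict 57, frames (63 74)
57 → miss, evict 63, frames (74 57)
74 → hit
17 → miss, evict 74, frames (57 17)
57 → hit
74 → miss, evict 57, frames (17 74)
17 → hit
74 → hit
63 → miss, evict 17, frames (74 63)
17 → miss, evict 74, frames (63 17)
57 → miss, evict 63, frames (17 57)
17 → hit
76 → miss, evict 17, frames (57 76)
63 → miss, evict 57, frames (76 63)
Hits: 5.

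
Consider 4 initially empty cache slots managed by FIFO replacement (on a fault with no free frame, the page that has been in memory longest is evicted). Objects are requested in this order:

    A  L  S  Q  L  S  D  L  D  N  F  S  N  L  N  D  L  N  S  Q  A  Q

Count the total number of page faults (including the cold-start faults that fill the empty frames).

13

A -> fault, frames {A}
L -> fault, frames {A,L}
S -> fault, frames {A,L,S}
Q -> fault, frames {A,L,S,Q}
L -> hit
S -> hit
D -> fault, evict A, frames {L,S,Q,D}
L -> hit
D -> hit
N -> fault, evict L, frames {S,Q,D,N}
F -> fault, evict S, frames {Q,D,N,F}
S -> fault, evict Q, frames {D,N,F,S}
N -> hit
L -> fault, evict D, frames {N,F,S,L}
N -> hit
D -> fault, evict N, frames {F,S,L,D}
L -> hit
N -> fault, evict F, frames {S,L,D,N}
S -> hit
Q -> fault, evict S, frames {L,D,N,Q}
A -> fault, evict L, frames {D,N,Q,A}
Q -> hit
Page faults: 13.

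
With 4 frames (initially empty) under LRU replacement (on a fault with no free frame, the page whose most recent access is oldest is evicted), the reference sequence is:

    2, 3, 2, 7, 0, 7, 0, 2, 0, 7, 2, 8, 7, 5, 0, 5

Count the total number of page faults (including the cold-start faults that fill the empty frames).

7

2: fault, frames [2]
3: fault, frames [2, 3]
2: hit
7: fault, frames [3, 2, 7]
0: fault, frames [3, 2, 7, 0]
7: hit
0: hit
2: hit
0: hit
7: hit
2: hit
8: fault, evict 3, frames [0, 7, 2, 8]
7: hit
5: fault, evict 0, frames [2, 8, 7, 5]
0: fault, evict 2, frames [8, 7, 5, 0]
5: hit
Page faults: 7.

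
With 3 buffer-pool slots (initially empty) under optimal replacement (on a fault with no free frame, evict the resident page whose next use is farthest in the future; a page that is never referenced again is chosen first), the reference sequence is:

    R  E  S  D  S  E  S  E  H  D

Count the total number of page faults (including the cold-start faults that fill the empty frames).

R -> miss, frames [R]
E -> miss, frames [R, E]
S -> miss, frames [R, E, S]
D -> miss, evict R, frames [E, S, D]
S -> hit
E -> hit
S -> hit
E -> hit
H -> miss, evict S, frames [E, D, H]
D -> hit
Page faults: 5.

5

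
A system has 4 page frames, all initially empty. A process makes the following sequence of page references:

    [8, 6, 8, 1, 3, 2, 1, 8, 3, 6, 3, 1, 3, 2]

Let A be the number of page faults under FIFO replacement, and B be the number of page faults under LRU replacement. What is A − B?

Under FIFO: F F . F F F . F . F . F F F → 10 faults.
Under LRU: F F . F F F . . . F . . . F → 7 faults.
A − B = 10 − 7 = 3.

3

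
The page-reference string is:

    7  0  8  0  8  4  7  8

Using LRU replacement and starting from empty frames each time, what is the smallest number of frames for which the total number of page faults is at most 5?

f=1: 8 faults
f=2: 6 faults
f=3: 5 faults
f=4: 4 faults
Smallest f with faults ≤ 5 is 3.

3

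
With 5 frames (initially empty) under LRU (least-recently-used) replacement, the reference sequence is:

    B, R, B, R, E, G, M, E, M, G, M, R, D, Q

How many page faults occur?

B: miss, frames (B)
R: miss, frames (B R)
B: hit
R: hit
E: miss, frames (B R E)
G: miss, frames (B R E G)
M: miss, frames (B R E G M)
E: hit
M: hit
G: hit
M: hit
R: hit
D: miss, evict B, frames (E G M R D)
Q: miss, evict E, frames (G M R D Q)
Page faults: 7.

7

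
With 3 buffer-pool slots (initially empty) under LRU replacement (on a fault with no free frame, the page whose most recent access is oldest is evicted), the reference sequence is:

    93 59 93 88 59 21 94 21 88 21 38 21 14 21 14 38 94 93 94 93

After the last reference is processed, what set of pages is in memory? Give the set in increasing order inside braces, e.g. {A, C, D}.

93 → fault, frames [93]
59 → fault, frames [93, 59]
93 → hit
88 → fault, frames [59, 93, 88]
59 → hit
21 → fault, evict 93, frames [88, 59, 21]
94 → fault, evict 88, frames [59, 21, 94]
21 → hit
88 → fault, evict 59, frames [94, 21, 88]
21 → hit
38 → fault, evict 94, frames [88, 21, 38]
21 → hit
14 → fault, evict 88, frames [38, 21, 14]
21 → hit
14 → hit
38 → hit
94 → fault, evict 21, frames [14, 38, 94]
93 → fault, evict 14, frames [38, 94, 93]
94 → hit
93 → hit

{38, 93, 94}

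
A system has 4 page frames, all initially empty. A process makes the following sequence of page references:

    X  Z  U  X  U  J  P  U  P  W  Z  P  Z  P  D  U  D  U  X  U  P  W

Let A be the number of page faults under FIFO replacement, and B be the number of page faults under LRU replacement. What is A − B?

Under FIFO: F F F . . F F . . F F . . . F F . . F . F F → 12 faults.
Under LRU: F F F . . F F . . F F . . . F F . . F . . F → 11 faults.
A − B = 12 − 11 = 1.

1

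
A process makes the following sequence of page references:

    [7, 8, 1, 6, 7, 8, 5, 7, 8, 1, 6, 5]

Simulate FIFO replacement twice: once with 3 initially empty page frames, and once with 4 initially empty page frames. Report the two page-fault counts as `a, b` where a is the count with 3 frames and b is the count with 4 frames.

3 frames: F F F F F F F . . F F . → 9 faults.
4 frames: F F F F . . F F F F F F → 10 faults.
10 > 9: adding a frame increased faults — Belady's anomaly.

9, 10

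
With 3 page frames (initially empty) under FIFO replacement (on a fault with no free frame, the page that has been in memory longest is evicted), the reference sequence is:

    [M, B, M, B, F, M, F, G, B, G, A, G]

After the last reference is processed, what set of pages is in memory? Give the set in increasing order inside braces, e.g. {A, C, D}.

M: fault, frames (M)
B: fault, frames (M B)
M: hit
B: hit
F: fault, frames (M B F)
M: hit
F: hit
G: fault, evict M, frames (B F G)
B: hit
G: hit
A: fault, evict B, frames (F G A)
G: hit

{A, F, G}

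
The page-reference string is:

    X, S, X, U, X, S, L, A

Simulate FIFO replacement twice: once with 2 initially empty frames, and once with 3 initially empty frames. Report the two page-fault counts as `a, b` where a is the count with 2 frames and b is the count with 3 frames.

2 frames: F F . F F F F F → 7 faults.
3 frames: F F . F . . F F → 5 faults.
5 < 7: adding a frame reduced faults, as is typical.

7, 5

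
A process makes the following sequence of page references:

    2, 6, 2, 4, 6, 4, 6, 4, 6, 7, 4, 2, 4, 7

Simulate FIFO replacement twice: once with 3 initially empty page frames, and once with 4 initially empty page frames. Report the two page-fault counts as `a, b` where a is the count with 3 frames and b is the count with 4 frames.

5, 4

3 frames: F F . F . . . . . F . F . . → 5 faults.
4 frames: F F . F . . . . . F . . . . → 4 faults.
4 < 5: adding a frame reduced faults, as is typical.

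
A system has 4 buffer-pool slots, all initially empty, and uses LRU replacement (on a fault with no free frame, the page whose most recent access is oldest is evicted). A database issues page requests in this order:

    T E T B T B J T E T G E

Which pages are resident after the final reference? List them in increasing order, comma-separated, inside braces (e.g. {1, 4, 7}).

T: fault, frames [T]
E: fault, frames [T, E]
T: hit
B: fault, frames [E, T, B]
T: hit
B: hit
J: fault, frames [E, T, B, J]
T: hit
E: hit
T: hit
G: fault, evict B, frames [J, E, T, G]
E: hit

{E, G, J, T}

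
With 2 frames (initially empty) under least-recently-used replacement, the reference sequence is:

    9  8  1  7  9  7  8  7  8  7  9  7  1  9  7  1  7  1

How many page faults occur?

9: miss, frames (9)
8: miss, frames (9 8)
1: miss, evict 9, frames (8 1)
7: miss, evict 8, frames (1 7)
9: miss, evict 1, frames (7 9)
7: hit
8: miss, evict 9, frames (7 8)
7: hit
8: hit
7: hit
9: miss, evict 8, frames (7 9)
7: hit
1: miss, evict 9, frames (7 1)
9: miss, evict 7, frames (1 9)
7: miss, evict 1, frames (9 7)
1: miss, evict 9, frames (7 1)
7: hit
1: hit
Page faults: 11.

11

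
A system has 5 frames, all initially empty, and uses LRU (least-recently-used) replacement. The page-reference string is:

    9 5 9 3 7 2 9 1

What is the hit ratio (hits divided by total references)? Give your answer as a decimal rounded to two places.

9: miss, frames {9}
5: miss, frames {9,5}
9: hit
3: miss, frames {5,9,3}
7: miss, frames {5,9,3,7}
2: miss, frames {5,9,3,7,2}
9: hit
1: miss, evict 5, frames {3,7,2,9,1}
Hits: 2 of 8 references → 2/8 = 0.2500.

0.25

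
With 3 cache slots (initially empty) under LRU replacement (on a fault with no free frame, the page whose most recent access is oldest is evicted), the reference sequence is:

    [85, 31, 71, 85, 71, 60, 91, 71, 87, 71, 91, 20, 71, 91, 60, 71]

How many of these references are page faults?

85 → fault, frames [85]
31 → fault, frames [85, 31]
71 → fault, frames [85, 31, 71]
85 → hit
71 → hit
60 → fault, evict 31, frames [85, 71, 60]
91 → fault, evict 85, frames [71, 60, 91]
71 → hit
87 → fault, evict 60, frames [91, 71, 87]
71 → hit
91 → hit
20 → fault, evict 87, frames [71, 91, 20]
71 → hit
91 → hit
60 → fault, evict 20, frames [71, 91, 60]
71 → hit
Page faults: 8.

8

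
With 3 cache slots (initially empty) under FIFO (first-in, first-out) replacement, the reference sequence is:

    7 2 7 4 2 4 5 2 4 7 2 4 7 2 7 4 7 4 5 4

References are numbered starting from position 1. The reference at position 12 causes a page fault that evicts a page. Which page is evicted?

pos 1: 7 → miss, frames {7}
pos 2: 2 → miss, frames {7,2}
pos 3: 7 → hit
pos 4: 4 → miss, frames {7,2,4}
pos 5: 2 → hit
pos 6: 4 → hit
pos 7: 5 → miss, evict 7, frames {2,4,5}
pos 8: 2 → hit
pos 9: 4 → hit
pos 10: 7 → miss, evict 2, frames {4,5,7}
pos 11: 2 → miss, evict 4, frames {5,7,2}
pos 12: 4 → miss, evict 5, frames {7,2,4}
At position 12, page 5 is evicted.

5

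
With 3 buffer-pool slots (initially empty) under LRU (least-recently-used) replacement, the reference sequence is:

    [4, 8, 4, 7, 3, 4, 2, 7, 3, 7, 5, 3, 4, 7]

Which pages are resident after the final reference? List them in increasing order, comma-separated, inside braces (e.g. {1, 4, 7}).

{3, 4, 7}

4 -> miss, frames [4]
8 -> miss, frames [4, 8]
4 -> hit
7 -> miss, frames [8, 4, 7]
3 -> miss, evict 8, frames [4, 7, 3]
4 -> hit
2 -> miss, evict 7, frames [3, 4, 2]
7 -> miss, evict 3, frames [4, 2, 7]
3 -> miss, evict 4, frames [2, 7, 3]
7 -> hit
5 -> miss, evict 2, frames [3, 7, 5]
3 -> hit
4 -> miss, evict 7, frames [5, 3, 4]
7 -> miss, evict 5, frames [3, 4, 7]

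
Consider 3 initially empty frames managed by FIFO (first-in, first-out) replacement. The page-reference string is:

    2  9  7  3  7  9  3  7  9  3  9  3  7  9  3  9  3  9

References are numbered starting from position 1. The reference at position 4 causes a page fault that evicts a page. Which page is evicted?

2

pos 1: 2 -> miss, frames {2}
pos 2: 9 -> miss, frames {2,9}
pos 3: 7 -> miss, frames {2,9,7}
pos 4: 3 -> miss, evict 2, frames {9,7,3}
At position 4, page 2 is evicted.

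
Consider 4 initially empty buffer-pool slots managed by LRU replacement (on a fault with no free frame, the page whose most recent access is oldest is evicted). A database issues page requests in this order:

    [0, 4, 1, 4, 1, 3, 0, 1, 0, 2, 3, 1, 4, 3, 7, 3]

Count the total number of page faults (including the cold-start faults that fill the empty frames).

7

0: fault, frames {0}
4: fault, frames {0,4}
1: fault, frames {0,4,1}
4: hit
1: hit
3: fault, frames {0,4,1,3}
0: hit
1: hit
0: hit
2: fault, evict 4, frames {3,1,0,2}
3: hit
1: hit
4: fault, evict 0, frames {2,3,1,4}
3: hit
7: fault, evict 2, frames {1,4,3,7}
3: hit
Page faults: 7.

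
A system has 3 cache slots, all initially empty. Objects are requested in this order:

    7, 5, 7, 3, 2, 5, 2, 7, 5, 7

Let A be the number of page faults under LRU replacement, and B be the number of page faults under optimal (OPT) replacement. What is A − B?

Under LRU: F F . F F F . F . . → 6 faults.
Under OPT: F F . F F . . . . . → 4 faults.
A − B = 6 − 4 = 2.

2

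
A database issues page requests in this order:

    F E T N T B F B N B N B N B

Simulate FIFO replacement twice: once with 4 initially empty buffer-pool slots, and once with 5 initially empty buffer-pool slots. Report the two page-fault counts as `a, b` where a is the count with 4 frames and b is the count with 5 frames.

6, 5

4 frames: F F F F . F F . . . . . . . → 6 faults.
5 frames: F F F F . F . . . . . . . . → 5 faults.
5 < 6: adding a frame reduced faults, as is typical.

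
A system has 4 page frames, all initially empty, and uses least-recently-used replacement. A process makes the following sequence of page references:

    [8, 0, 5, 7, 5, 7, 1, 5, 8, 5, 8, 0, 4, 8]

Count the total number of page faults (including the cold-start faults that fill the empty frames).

8 -> fault, frames {8}
0 -> fault, frames {8,0}
5 -> fault, frames {8,0,5}
7 -> fault, frames {8,0,5,7}
5 -> hit
7 -> hit
1 -> fault, evict 8, frames {0,5,7,1}
5 -> hit
8 -> fault, evict 0, frames {7,1,5,8}
5 -> hit
8 -> hit
0 -> fault, evict 7, frames {1,5,8,0}
4 -> fault, evict 1, frames {5,8,0,4}
8 -> hit
Page faults: 8.

8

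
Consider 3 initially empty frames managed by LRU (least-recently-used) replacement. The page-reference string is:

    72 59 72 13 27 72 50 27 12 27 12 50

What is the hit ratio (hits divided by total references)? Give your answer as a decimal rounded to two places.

0.50

72: fault, frames [72]
59: fault, frames [72, 59]
72: hit
13: fault, frames [59, 72, 13]
27: fault, evict 59, frames [72, 13, 27]
72: hit
50: fault, evict 13, frames [27, 72, 50]
27: hit
12: fault, evict 72, frames [50, 27, 12]
27: hit
12: hit
50: hit
Hits: 6 of 12 references → 6/12 = 0.5000.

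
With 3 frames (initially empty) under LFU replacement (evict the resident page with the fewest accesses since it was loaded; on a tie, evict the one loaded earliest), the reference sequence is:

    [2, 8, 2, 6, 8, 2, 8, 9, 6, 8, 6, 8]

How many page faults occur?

5

2 -> miss, frames {2}
8 -> miss, frames {2,8}
2 -> hit
6 -> miss, frames {2,8,6}
8 -> hit
2 -> hit
8 -> hit
9 -> miss, evict 6, frames {2,8,9}
6 -> miss, evict 9, frames {2,8,6}
8 -> hit
6 -> hit
8 -> hit
Page faults: 5.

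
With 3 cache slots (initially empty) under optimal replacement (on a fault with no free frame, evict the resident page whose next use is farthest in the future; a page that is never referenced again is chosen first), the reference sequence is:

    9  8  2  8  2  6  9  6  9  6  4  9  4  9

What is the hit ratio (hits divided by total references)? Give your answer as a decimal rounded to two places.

9 → fault, frames [9]
8 → fault, frames [9, 8]
2 → fault, frames [9, 8, 2]
8 → hit
2 → hit
6 → fault, evict 2, frames [9, 8, 6]
9 → hit
6 → hit
9 → hit
6 → hit
4 → fault, evict 6, frames [9, 8, 4]
9 → hit
4 → hit
9 → hit
Hits: 9 of 14 references → 9/14 = 0.6429.

0.64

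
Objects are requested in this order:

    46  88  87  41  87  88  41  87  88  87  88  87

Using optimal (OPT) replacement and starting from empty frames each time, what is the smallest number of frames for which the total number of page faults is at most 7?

2

f=1: 12 faults
f=2: 6 faults
f=3: 4 faults
f=4: 4 faults
Smallest f with faults ≤ 7 is 2.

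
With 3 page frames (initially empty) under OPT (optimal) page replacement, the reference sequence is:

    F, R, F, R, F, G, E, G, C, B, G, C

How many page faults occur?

6

F: miss, frames (F)
R: miss, frames (F R)
F: hit
R: hit
F: hit
G: miss, frames (F R G)
E: miss, evict R, frames (F G E)
G: hit
C: miss, evict E, frames (F G C)
B: miss, evict F, frames (G C B)
G: hit
C: hit
Page faults: 6.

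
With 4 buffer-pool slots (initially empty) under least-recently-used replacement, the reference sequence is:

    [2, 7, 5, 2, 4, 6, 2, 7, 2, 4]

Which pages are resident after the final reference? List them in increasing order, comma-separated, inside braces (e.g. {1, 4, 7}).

2 → miss, frames [2]
7 → miss, frames [2, 7]
5 → miss, frames [2, 7, 5]
2 → hit
4 → miss, frames [7, 5, 2, 4]
6 → miss, evict 7, frames [5, 2, 4, 6]
2 → hit
7 → miss, evict 5, frames [4, 6, 2, 7]
2 → hit
4 → hit

{2, 4, 6, 7}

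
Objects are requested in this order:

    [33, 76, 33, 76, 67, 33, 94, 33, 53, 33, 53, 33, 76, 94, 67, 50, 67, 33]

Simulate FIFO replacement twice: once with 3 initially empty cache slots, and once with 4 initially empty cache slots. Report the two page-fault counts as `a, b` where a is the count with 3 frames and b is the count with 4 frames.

11, 9

3 frames: F F . . F . F F F . . . F F F F . F → 11 faults.
4 frames: F F . . F . F . F F . . F . F F . . → 9 faults.
9 < 11: adding a frame reduced faults, as is typical.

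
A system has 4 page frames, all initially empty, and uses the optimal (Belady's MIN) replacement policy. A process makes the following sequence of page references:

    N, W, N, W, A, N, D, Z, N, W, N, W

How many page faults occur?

N: fault, frames (N)
W: fault, frames (N W)
N: hit
W: hit
A: fault, frames (N W A)
N: hit
D: fault, frames (N W A D)
Z: fault, evict D, frames (N W A Z)
N: hit
W: hit
N: hit
W: hit
Page faults: 5.

5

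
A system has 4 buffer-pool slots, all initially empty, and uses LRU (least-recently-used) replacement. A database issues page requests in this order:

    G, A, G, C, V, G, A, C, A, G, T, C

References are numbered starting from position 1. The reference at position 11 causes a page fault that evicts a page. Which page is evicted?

V

pos 1: G → miss, frames (G)
pos 2: A → miss, frames (G A)
pos 3: G → hit
pos 4: C → miss, frames (A G C)
pos 5: V → miss, frames (A G C V)
pos 6: G → hit
pos 7: A → hit
pos 8: C → hit
pos 9: A → hit
pos 10: G → hit
pos 11: T → miss, evict V, frames (C A G T)
At position 11, page V is evicted.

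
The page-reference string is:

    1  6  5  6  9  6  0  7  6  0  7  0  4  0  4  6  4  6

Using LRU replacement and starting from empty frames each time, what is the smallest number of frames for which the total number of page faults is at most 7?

f=1: 18 faults
f=2: 11 faults
f=3: 8 faults
f=4: 7 faults
f=5: 7 faults
f=6: 7 faults
f=7: 7 faults
Smallest f with faults ≤ 7 is 4.

4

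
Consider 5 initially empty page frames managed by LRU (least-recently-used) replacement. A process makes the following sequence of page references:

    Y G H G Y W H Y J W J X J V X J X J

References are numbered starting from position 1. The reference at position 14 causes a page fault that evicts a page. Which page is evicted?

H

pos 1: Y: miss, frames (Y)
pos 2: G: miss, frames (Y G)
pos 3: H: miss, frames (Y G H)
pos 4: G: hit
pos 5: Y: hit
pos 6: W: miss, frames (H G Y W)
pos 7: H: hit
pos 8: Y: hit
pos 9: J: miss, frames (G W H Y J)
pos 10: W: hit
pos 11: J: hit
pos 12: X: miss, evict G, frames (H Y W J X)
pos 13: J: hit
pos 14: V: miss, evict H, frames (Y W X J V)
At position 14, page H is evicted.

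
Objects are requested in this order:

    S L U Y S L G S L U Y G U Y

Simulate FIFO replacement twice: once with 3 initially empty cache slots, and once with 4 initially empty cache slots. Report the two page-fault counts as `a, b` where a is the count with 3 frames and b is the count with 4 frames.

9, 10

3 frames: F F F F F F F . . F F . . . → 9 faults.
4 frames: F F F F . . F F F F F F . . → 10 faults.
10 > 9: adding a frame increased faults — Belady's anomaly.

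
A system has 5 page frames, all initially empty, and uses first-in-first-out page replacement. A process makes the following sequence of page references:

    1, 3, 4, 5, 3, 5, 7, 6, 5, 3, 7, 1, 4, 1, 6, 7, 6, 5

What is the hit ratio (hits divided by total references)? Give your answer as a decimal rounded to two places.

0.61

1 → fault, frames [1]
3 → fault, frames [1, 3]
4 → fault, frames [1, 3, 4]
5 → fault, frames [1, 3, 4, 5]
3 → hit
5 → hit
7 → fault, frames [1, 3, 4, 5, 7]
6 → fault, evict 1, frames [3, 4, 5, 7, 6]
5 → hit
3 → hit
7 → hit
1 → fault, evict 3, frames [4, 5, 7, 6, 1]
4 → hit
1 → hit
6 → hit
7 → hit
6 → hit
5 → hit
Hits: 11 of 18 references → 11/18 = 0.6111.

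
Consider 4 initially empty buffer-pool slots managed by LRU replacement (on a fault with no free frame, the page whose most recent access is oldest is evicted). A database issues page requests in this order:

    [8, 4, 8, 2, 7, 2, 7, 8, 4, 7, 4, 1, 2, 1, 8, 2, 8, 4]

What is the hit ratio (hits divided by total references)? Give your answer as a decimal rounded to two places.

0.61

8: miss, frames {8}
4: miss, frames {8,4}
8: hit
2: miss, frames {4,8,2}
7: miss, frames {4,8,2,7}
2: hit
7: hit
8: hit
4: hit
7: hit
4: hit
1: miss, evict 2, frames {8,7,4,1}
2: miss, evict 8, frames {7,4,1,2}
1: hit
8: miss, evict 7, frames {4,2,1,8}
2: hit
8: hit
4: hit
Hits: 11 of 18 references → 11/18 = 0.6111.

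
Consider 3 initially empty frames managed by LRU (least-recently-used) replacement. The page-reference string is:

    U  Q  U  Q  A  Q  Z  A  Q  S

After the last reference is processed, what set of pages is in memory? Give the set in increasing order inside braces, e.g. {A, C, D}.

U: fault, frames {U}
Q: fault, frames {U,Q}
U: hit
Q: hit
A: fault, frames {U,Q,A}
Q: hit
Z: fault, evict U, frames {A,Q,Z}
A: hit
Q: hit
S: fault, evict Z, frames {A,Q,S}

{A, Q, S}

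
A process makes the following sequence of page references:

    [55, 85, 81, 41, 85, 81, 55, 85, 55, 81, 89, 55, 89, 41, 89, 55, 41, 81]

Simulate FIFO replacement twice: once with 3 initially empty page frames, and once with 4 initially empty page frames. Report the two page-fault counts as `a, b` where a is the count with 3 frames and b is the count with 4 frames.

11, 6

3 frames: F F F F . . F F . F F F . F . . . F → 11 faults.
4 frames: F F F F . . . . . . F F . . . . . . → 6 faults.
6 < 11: adding a frame reduced faults, as is typical.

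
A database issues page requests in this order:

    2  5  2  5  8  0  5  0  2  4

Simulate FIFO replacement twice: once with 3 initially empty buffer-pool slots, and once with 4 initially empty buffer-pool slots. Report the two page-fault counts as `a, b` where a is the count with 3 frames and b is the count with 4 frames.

3 frames: F F . . F F . . F F → 6 faults.
4 frames: F F . . F F . . . F → 5 faults.
5 < 6: adding a frame reduced faults, as is typical.

6, 5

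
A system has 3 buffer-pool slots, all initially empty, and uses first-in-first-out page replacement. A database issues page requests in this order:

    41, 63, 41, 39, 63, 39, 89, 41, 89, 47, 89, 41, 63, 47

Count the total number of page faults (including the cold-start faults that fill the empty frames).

41: fault, frames [41]
63: fault, frames [41, 63]
41: hit
39: fault, frames [41, 63, 39]
63: hit
39: hit
89: fault, evict 41, frames [63, 39, 89]
41: fault, evict 63, frames [39, 89, 41]
89: hit
47: fault, evict 39, frames [89, 41, 47]
89: hit
41: hit
63: fault, evict 89, frames [41, 47, 63]
47: hit
Page faults: 7.

7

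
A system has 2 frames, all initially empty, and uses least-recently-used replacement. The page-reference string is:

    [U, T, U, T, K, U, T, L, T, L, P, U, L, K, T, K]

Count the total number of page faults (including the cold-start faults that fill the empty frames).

11

U → miss, frames (U)
T → miss, frames (U T)
U → hit
T → hit
K → miss, evict U, frames (T K)
U → miss, evict T, frames (K U)
T → miss, evict K, frames (U T)
L → miss, evict U, frames (T L)
T → hit
L → hit
P → miss, evict T, frames (L P)
U → miss, evict L, frames (P U)
L → miss, evict P, frames (U L)
K → miss, evict U, frames (L K)
T → miss, evict L, frames (K T)
K → hit
Page faults: 11.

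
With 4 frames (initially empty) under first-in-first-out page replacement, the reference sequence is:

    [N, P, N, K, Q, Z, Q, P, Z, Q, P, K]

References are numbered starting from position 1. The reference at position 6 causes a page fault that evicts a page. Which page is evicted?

pos 1: N → fault, frames (N)
pos 2: P → fault, frames (N P)
pos 3: N → hit
pos 4: K → fault, frames (N P K)
pos 5: Q → fault, frames (N P K Q)
pos 6: Z → fault, evict N, frames (P K Q Z)
At position 6, page N is evicted.

N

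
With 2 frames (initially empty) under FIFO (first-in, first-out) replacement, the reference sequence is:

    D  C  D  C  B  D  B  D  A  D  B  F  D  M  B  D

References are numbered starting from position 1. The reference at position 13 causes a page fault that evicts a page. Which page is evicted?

pos 1: D -> miss, frames [D]
pos 2: C -> miss, frames [D, C]
pos 3: D -> hit
pos 4: C -> hit
pos 5: B -> miss, evict D, frames [C, B]
pos 6: D -> miss, evict C, frames [B, D]
pos 7: B -> hit
pos 8: D -> hit
pos 9: A -> miss, evict B, frames [D, A]
pos 10: D -> hit
pos 11: B -> miss, evict D, frames [A, B]
pos 12: F -> miss, evict A, frames [B, F]
pos 13: D -> miss, evict B, frames [F, D]
At position 13, page B is evicted.

B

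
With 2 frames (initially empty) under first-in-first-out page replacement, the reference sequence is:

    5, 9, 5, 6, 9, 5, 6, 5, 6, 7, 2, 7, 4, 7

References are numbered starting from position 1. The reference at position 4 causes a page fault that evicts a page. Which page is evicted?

pos 1: 5 → miss, frames [5]
pos 2: 9 → miss, frames [5, 9]
pos 3: 5 → hit
pos 4: 6 → miss, evict 5, frames [9, 6]
At position 4, page 5 is evicted.

5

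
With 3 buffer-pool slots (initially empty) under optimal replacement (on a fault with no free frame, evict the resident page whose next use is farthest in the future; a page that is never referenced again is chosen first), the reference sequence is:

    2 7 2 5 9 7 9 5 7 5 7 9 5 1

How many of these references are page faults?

5

2 -> fault, frames {2}
7 -> fault, frames {2,7}
2 -> hit
5 -> fault, frames {2,7,5}
9 -> fault, evict 2, frames {7,5,9}
7 -> hit
9 -> hit
5 -> hit
7 -> hit
5 -> hit
7 -> hit
9 -> hit
5 -> hit
1 -> fault, evict 9, frames {7,5,1}
Page faults: 5.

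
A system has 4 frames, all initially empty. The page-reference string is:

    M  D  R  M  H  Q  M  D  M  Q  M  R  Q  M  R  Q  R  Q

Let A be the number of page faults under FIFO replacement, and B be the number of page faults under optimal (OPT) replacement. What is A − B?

Under FIFO: F F F . F F F F . . . F . . . . . . → 8 faults.
Under OPT: F F F . F F . . . . . . . . . . . . → 5 faults.
A − B = 8 − 5 = 3.

3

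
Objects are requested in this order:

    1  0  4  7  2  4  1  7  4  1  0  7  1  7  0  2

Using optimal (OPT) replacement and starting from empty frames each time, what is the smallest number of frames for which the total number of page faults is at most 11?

f=1: 16 faults
f=2: 12 faults
f=3: 8 faults
f=4: 6 faults
f=5: 5 faults
Smallest f with faults ≤ 11 is 3.

3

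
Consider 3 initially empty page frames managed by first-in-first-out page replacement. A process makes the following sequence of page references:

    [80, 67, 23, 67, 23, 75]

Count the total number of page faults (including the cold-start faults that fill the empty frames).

4

80: fault, frames [80]
67: fault, frames [80, 67]
23: fault, frames [80, 67, 23]
67: hit
23: hit
75: fault, evict 80, frames [67, 23, 75]
Page faults: 4.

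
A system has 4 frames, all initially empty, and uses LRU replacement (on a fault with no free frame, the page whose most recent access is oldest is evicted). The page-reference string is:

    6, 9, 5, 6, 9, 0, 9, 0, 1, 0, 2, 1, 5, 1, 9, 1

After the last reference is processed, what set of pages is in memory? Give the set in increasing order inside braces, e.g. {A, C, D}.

{1, 2, 5, 9}

6 -> miss, frames {6}
9 -> miss, frames {6,9}
5 -> miss, frames {6,9,5}
6 -> hit
9 -> hit
0 -> miss, frames {5,6,9,0}
9 -> hit
0 -> hit
1 -> miss, evict 5, frames {6,9,0,1}
0 -> hit
2 -> miss, evict 6, frames {9,1,0,2}
1 -> hit
5 -> miss, evict 9, frames {0,2,1,5}
1 -> hit
9 -> miss, evict 0, frames {2,5,1,9}
1 -> hit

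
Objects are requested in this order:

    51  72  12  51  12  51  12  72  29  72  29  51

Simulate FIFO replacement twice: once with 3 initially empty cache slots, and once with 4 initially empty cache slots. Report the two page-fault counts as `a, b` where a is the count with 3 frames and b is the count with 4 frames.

5, 4

3 frames: F F F . . . . . F . . F → 5 faults.
4 frames: F F F . . . . . F . . . → 4 faults.
4 < 5: adding a frame reduced faults, as is typical.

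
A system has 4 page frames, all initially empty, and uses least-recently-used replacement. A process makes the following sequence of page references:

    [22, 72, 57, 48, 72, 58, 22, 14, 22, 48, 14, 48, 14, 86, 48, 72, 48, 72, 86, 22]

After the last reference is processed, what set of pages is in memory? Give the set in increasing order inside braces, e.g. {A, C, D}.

22: fault, frames {22}
72: fault, frames {22,72}
57: fault, frames {22,72,57}
48: fault, frames {22,72,57,48}
72: hit
58: fault, evict 22, frames {57,48,72,58}
22: fault, evict 57, frames {48,72,58,22}
14: fault, evict 48, frames {72,58,22,14}
22: hit
48: fault, evict 72, frames {58,14,22,48}
14: hit
48: hit
14: hit
86: fault, evict 58, frames {22,48,14,86}
48: hit
72: fault, evict 22, frames {14,86,48,72}
48: hit
72: hit
86: hit
22: fault, evict 14, frames {48,72,86,22}

{22, 48, 72, 86}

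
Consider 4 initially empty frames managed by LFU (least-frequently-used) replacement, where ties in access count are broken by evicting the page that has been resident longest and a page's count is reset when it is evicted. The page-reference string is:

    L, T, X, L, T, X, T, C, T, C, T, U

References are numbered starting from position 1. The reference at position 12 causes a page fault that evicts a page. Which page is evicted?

pos 1: L: miss, frames {L}
pos 2: T: miss, frames {L,T}
pos 3: X: miss, frames {L,T,X}
pos 4: L: hit
pos 5: T: hit
pos 6: X: hit
pos 7: T: hit
pos 8: C: miss, frames {L,T,X,C}
pos 9: T: hit
pos 10: C: hit
pos 11: T: hit
pos 12: U: miss, evict L, frames {T,X,C,U}
At position 12, page L is evicted.

L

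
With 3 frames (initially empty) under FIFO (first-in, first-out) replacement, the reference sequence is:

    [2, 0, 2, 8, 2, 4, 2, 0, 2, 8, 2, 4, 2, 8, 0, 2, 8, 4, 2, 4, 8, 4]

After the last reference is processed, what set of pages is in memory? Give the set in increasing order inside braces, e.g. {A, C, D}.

{2, 4, 8}

2 -> miss, frames (2)
0 -> miss, frames (2 0)
2 -> hit
8 -> miss, frames (2 0 8)
2 -> hit
4 -> miss, evict 2, frames (0 8 4)
2 -> miss, evict 0, frames (8 4 2)
0 -> miss, evict 8, frames (4 2 0)
2 -> hit
8 -> miss, evict 4, frames (2 0 8)
2 -> hit
4 -> miss, evict 2, frames (0 8 4)
2 -> miss, evict 0, frames (8 4 2)
8 -> hit
0 -> miss, evict 8, frames (4 2 0)
2 -> hit
8 -> miss, evict 4, frames (2 0 8)
4 -> miss, evict 2, frames (0 8 4)
2 -> miss, evict 0, frames (8 4 2)
4 -> hit
8 -> hit
4 -> hit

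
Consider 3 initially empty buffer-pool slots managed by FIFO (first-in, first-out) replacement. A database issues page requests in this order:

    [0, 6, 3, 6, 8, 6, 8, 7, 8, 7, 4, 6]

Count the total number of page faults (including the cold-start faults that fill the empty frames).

7

0 → fault, frames (0)
6 → fault, frames (0 6)
3 → fault, frames (0 6 3)
6 → hit
8 → fault, evict 0, frames (6 3 8)
6 → hit
8 → hit
7 → fault, evict 6, frames (3 8 7)
8 → hit
7 → hit
4 → fault, evict 3, frames (8 7 4)
6 → fault, evict 8, frames (7 4 6)
Page faults: 7.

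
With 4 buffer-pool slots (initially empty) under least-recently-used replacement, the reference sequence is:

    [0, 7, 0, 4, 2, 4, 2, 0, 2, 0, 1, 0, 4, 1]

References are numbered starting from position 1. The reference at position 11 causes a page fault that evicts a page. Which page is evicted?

7

pos 1: 0 → fault, frames (0)
pos 2: 7 → fault, frames (0 7)
pos 3: 0 → hit
pos 4: 4 → fault, frames (7 0 4)
pos 5: 2 → fault, frames (7 0 4 2)
pos 6: 4 → hit
pos 7: 2 → hit
pos 8: 0 → hit
pos 9: 2 → hit
pos 10: 0 → hit
pos 11: 1 → fault, evict 7, frames (4 2 0 1)
At position 11, page 7 is evicted.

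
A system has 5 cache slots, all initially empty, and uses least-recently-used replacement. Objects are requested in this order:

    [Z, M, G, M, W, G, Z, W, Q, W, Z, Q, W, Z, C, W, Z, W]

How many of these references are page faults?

Z: miss, frames [Z]
M: miss, frames [Z, M]
G: miss, frames [Z, M, G]
M: hit
W: miss, frames [Z, G, M, W]
G: hit
Z: hit
W: hit
Q: miss, frames [M, G, Z, W, Q]
W: hit
Z: hit
Q: hit
W: hit
Z: hit
C: miss, evict M, frames [G, Q, W, Z, C]
W: hit
Z: hit
W: hit
Page faults: 6.

6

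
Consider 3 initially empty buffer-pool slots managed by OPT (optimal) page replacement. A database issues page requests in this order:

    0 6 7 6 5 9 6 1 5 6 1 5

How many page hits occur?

0: fault, frames (0)
6: fault, frames (0 6)
7: fault, frames (0 6 7)
6: hit
5: fault, evict 7, frames (0 6 5)
9: fault, evict 0, frames (6 5 9)
6: hit
1: fault, evict 9, frames (6 5 1)
5: hit
6: hit
1: hit
5: hit
Hits: 6.

6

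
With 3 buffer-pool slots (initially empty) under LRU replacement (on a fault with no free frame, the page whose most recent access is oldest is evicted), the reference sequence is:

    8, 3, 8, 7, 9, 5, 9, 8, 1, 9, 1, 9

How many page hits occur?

5

8: fault, frames (8)
3: fault, frames (8 3)
8: hit
7: fault, frames (3 8 7)
9: fault, evict 3, frames (8 7 9)
5: fault, evict 8, frames (7 9 5)
9: hit
8: fault, evict 7, frames (5 9 8)
1: fault, evict 5, frames (9 8 1)
9: hit
1: hit
9: hit
Hits: 5.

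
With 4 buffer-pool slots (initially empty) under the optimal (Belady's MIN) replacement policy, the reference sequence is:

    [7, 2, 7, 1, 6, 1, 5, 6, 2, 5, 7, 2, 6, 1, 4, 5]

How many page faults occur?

7

7 -> fault, frames [7]
2 -> fault, frames [7, 2]
7 -> hit
1 -> fault, frames [7, 2, 1]
6 -> fault, frames [7, 2, 1, 6]
1 -> hit
5 -> fault, evict 1, frames [7, 2, 6, 5]
6 -> hit
2 -> hit
5 -> hit
7 -> hit
2 -> hit
6 -> hit
1 -> fault, evict 6, frames [7, 2, 5, 1]
4 -> fault, evict 1, frames [7, 2, 5, 4]
5 -> hit
Page faults: 7.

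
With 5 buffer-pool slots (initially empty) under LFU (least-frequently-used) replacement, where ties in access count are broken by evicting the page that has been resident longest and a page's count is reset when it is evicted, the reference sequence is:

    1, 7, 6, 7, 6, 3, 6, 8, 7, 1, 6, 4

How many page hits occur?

6

1 → fault, frames {1}
7 → fault, frames {1,7}
6 → fault, frames {1,7,6}
7 → hit
6 → hit
3 → fault, frames {1,7,6,3}
6 → hit
8 → fault, frames {1,7,6,3,8}
7 → hit
1 → hit
6 → hit
4 → fault, evict 3, frames {1,7,6,8,4}
Hits: 6.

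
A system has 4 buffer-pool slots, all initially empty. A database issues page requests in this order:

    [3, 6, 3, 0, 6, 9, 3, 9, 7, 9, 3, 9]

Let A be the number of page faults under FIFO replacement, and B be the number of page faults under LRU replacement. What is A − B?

1

Under FIFO: F F . F . F . . F . F . → 6 faults.
Under LRU: F F . F . F . . F . . . → 5 faults.
A − B = 6 − 5 = 1.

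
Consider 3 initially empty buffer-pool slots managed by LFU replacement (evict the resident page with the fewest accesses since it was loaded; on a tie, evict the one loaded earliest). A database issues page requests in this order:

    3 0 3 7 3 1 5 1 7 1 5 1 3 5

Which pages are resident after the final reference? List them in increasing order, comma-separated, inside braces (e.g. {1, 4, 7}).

{1, 3, 5}

3: fault, frames {3}
0: fault, frames {3,0}
3: hit
7: fault, frames {3,0,7}
3: hit
1: fault, evict 0, frames {3,7,1}
5: fault, evict 7, frames {3,1,5}
1: hit
7: fault, evict 5, frames {3,1,7}
1: hit
5: fault, evict 7, frames {3,1,5}
1: hit
3: hit
5: hit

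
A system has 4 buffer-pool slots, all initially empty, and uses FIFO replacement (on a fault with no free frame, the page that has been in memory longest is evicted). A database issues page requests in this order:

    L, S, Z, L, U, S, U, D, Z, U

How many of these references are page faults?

L → fault, frames (L)
S → fault, frames (L S)
Z → fault, frames (L S Z)
L → hit
U → fault, frames (L S Z U)
S → hit
U → hit
D → fault, evict L, frames (S Z U D)
Z → hit
U → hit
Page faults: 5.

5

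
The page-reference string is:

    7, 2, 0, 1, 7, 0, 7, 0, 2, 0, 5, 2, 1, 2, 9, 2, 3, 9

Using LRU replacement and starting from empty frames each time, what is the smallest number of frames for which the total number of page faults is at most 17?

f=1: 18 faults
f=2: 13 faults
f=3: 10 faults
f=4: 8 faults
f=5: 7 faults
f=6: 7 faults
f=7: 7 faults
Smallest f with faults ≤ 17 is 2.

2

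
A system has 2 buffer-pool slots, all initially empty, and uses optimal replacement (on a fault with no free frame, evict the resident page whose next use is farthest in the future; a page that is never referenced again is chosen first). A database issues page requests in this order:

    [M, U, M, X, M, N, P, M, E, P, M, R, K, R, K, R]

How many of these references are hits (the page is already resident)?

7

M: fault, frames (M)
U: fault, frames (M U)
M: hit
X: fault, evict U, frames (M X)
M: hit
N: fault, evict X, frames (M N)
P: fault, evict N, frames (M P)
M: hit
E: fault, evict M, frames (P E)
P: hit
M: fault, evict E, frames (P M)
R: fault, evict M, frames (P R)
K: fault, evict P, frames (R K)
R: hit
K: hit
R: hit
Hits: 7.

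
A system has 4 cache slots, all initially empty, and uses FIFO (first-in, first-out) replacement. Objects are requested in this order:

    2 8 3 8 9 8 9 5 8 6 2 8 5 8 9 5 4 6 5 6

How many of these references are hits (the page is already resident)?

2: miss, frames (2)
8: miss, frames (2 8)
3: miss, frames (2 8 3)
8: hit
9: miss, frames (2 8 3 9)
8: hit
9: hit
5: miss, evict 2, frames (8 3 9 5)
8: hit
6: miss, evict 8, frames (3 9 5 6)
2: miss, evict 3, frames (9 5 6 2)
8: miss, evict 9, frames (5 6 2 8)
5: hit
8: hit
9: miss, evict 5, frames (6 2 8 9)
5: miss, evict 6, frames (2 8 9 5)
4: miss, evict 2, frames (8 9 5 4)
6: miss, evict 8, frames (9 5 4 6)
5: hit
6: hit
Hits: 8.

8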